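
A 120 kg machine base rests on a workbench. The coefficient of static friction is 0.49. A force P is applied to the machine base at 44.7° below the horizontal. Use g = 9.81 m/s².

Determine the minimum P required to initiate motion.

P ≈ 1580 N

N = m g + P sin α (the push presses the machine base into the workbench).
At impending slip, P cos α = μ_s N = μ_s (m g + P sin α).
Solving: P (cos α − μ_s sin α) = μ_s m g → P = 0.49×1180/(cos 44.7° − 0.49 sin 44.7°) = 577/0.3661 = 1580 N.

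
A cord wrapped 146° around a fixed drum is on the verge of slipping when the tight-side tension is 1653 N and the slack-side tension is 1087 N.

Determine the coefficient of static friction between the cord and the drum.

μ ≈ 0.164

T₂/T₁ = e^{μβ} → μ = ln(T₂/T₁)/β.
β = 146° = 2.548 rad.
μ = ln(1653/1087)/2.548 = ln(1.521)/2.548 = 0.164.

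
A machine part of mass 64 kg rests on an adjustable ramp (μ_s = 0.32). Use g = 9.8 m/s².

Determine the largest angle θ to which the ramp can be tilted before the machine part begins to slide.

At the slip threshold, m g sin θ = μ_s · m g cos θ, so tan θ = μ_s.
θ_max = arctan(0.32) = 17.7°.

θ_max ≈ 17.7°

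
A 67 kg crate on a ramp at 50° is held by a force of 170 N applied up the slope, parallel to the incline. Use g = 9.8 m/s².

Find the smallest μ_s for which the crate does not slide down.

μ_s,min ≈ 0.789

N = m g cos θ = 422.1 N.
Friction must make up the shortfall along the incline: f = m g sin θ − P = 503 − 170 = 333 N.
At the threshold f = μ_s N, so μ_s,min = 333/422.1 = 0.789.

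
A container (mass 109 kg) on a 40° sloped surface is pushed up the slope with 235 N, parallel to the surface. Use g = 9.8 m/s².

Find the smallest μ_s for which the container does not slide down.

μ_s,min ≈ 0.552

N = m g cos θ = 818.3 N.
Friction must make up the shortfall along the incline: f = m g sin θ − P = 686.6 − 235 = 451.6 N.
At the threshold f = μ_s N, so μ_s,min = 451.6/818.3 = 0.552.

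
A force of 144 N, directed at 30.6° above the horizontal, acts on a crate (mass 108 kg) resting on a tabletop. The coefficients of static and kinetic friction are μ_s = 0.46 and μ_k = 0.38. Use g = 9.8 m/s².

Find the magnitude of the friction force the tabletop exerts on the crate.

The vertical component of P reduces the normal force: N = m g − P sin α = 1058 − 73.3 = 985.1 N.
For equilibrium, f = P cos α = 144×cos 30.6° = 123.9 N.
μ_s N = 0.46 × 985.1 = 453.1 N.
123.9 ≤ 453.1 N → static; friction equals the required 124 N.

f ≈ 124 N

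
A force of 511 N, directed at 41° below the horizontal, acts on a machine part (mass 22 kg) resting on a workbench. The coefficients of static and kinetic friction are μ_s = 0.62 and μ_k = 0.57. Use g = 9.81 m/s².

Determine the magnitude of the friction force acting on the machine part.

N = m g + P sin α = 215.8 + 511×sin 41° = 551.1 N.
For equilibrium, f = P cos α = 511×cos 41° = 385.7 N.
μ_s N = 0.62 × 551.1 = 341.7 N.
The required friction exceeds μ_s N, so the machine part moves and f = μ_k N = 314 N.

f ≈ 314 N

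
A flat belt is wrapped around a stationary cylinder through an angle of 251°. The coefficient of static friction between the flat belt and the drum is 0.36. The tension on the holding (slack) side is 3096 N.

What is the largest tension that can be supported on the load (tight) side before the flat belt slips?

T_max ≈ 15000 N

At impending slip the capstan equation gives T₂/T₁ = e^{μβ} with β in radians.
β = 251° × π/180 = 4.381 rad.
e^{μβ} = e^{0.36×4.381} = 4.841.
T₂ = T₁ · e^{μβ} = 3096 × 4.841 = 15000 N.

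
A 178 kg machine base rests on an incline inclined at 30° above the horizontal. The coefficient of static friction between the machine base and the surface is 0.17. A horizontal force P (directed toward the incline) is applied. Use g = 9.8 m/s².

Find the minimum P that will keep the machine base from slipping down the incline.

P_min ≈ 647 N

The machine base tends to slide down (tan θ > μ_s), so at the point of impending slip friction acts up-slope at its limit: f = μ_s N.
Perpendicular to the incline: N = m g cos θ + P sin θ.
Along the incline: P cos θ + μ_s N = m g sin θ, i.e. P cos θ + μ_s (m g cos θ + P sin θ) = m g sin θ.
Solving, P (cos θ + μ_s sin θ) = m g (sin θ − μ_s cos θ), so P = 1740×0.3528/0.951 = 647 N.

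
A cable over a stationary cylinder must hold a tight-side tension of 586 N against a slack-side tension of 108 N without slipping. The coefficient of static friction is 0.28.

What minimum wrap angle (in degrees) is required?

T₂/T₁ = e^{μβ} → β = ln(T₂/T₁)/μ.
β = ln(586/108)/0.28 = 1.691/0.28 = 6.04 rad.
In degrees: β = 6.04 × 180/π = 346°.

β_min ≈ 346°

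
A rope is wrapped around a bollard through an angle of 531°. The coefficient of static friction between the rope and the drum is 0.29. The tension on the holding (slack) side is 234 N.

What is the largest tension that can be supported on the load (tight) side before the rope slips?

At impending slip the capstan equation gives T₂/T₁ = e^{μβ} with β in radians.
β = 531° × π/180 = 9.268 rad.
e^{μβ} = e^{0.29×9.268} = 14.7.
T₂ = T₁ · e^{μβ} = 234 × 14.7 = 3440 N.

T_max ≈ 3440 N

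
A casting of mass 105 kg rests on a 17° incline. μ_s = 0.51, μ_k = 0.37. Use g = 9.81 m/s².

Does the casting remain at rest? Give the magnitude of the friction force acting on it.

f ≈ 301 N

N = m g cos θ = 985 N.
Down-slope weight component: m g sin θ = 301 N.
μ_s N = 502 N.
301 ≤ 502 N, so it stays put; friction = 301 N.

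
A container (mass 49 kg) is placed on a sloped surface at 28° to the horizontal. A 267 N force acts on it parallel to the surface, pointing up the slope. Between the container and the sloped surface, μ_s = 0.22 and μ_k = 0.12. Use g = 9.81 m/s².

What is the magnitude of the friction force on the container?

The normal reaction is N = m g cos θ = 424.4 N.
Parallel to the incline, ΣF = 0 gives f = m g sin θ − P = 225.7 − 267 = -41.33 N (up-slope positive).
The static-friction ceiling is μ_s N = 0.22 × 424.4 = 93.37 N.
Since |-41.33| ≤ 93.37 N, the container remains in static equilibrium and friction takes exactly the required value.

f ≈ 41.3 N (down the incline)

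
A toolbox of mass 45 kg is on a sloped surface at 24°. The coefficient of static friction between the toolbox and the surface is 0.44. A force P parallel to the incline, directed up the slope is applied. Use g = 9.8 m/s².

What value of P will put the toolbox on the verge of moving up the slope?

P ≈ 357 N

At impending motion up the slope, friction acts down-slope at its limit: f = μ_s N.
P is parallel to the surface, so N = m g cos θ = 403 N.
Along the incline: P = m g sin θ + μ_s N = 179 + 0.44×403 = 357 N.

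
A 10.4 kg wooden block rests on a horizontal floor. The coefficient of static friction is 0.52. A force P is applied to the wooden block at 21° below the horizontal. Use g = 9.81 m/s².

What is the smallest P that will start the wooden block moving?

P ≈ 71 N

N = m g + P sin α (the push presses the wooden block into the horizontal floor).
At impending slip, P cos α = μ_s N = μ_s (m g + P sin α).
Solving: P (cos α − μ_s sin α) = μ_s m g → P = 0.52×102/(cos 21° − 0.52 sin 21°) = 53.1/0.7472 = 71 N.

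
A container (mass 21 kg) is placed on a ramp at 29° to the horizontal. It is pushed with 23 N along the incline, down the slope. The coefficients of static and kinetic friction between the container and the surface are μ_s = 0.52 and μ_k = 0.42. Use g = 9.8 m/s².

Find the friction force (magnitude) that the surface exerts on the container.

f ≈ 75.6 N (up the incline)

Perpendicular to the surface, N = m g cos θ = 21·9.8·cos 29° = 180 N.
The friction needed for equilibrium is m g sin θ + P = 99.77 + 23 = 122.8 N, measured positive up-slope.
Static friction can supply at most μ_s N = 93.6 N.
|122.8| exceeds 93.6 N, so the container slips down-slope; friction is kinetic, f = μ_k N = 0.42×180 = 75.6 N.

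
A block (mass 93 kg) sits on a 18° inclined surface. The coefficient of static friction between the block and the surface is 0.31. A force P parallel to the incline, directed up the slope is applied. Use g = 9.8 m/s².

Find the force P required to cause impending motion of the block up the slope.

P ≈ 550 N

At impending motion up the slope, friction acts down-slope at its limit: f = μ_s N.
P is parallel to the surface, so N = m g cos θ = 867 N.
Along the incline: P = m g sin θ + μ_s N = 282 + 0.31×867 = 550 N.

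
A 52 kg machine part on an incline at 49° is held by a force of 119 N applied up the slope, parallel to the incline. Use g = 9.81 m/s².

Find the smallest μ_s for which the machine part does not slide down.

μ_s,min ≈ 0.795

N = m g cos θ = 334.7 N.
Friction must make up the shortfall along the incline: f = m g sin θ − P = 385 − 119 = 266 N.
At the threshold f = μ_s N, so μ_s,min = 266/334.7 = 0.795.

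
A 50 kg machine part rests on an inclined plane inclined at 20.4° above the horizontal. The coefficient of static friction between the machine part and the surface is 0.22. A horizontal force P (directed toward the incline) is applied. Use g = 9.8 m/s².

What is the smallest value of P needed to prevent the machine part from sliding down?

P_min ≈ 68.8 N

The machine part tends to slide down (tan θ > μ_s), so at the point of impending slip friction acts up-slope at its limit: f = μ_s N.
Perpendicular to the incline: N = m g cos θ + P sin θ.
Along the incline: P cos θ + μ_s N = m g sin θ, i.e. P cos θ + μ_s (m g cos θ + P sin θ) = m g sin θ.
Solving, P (cos θ + μ_s sin θ) = m g (sin θ − μ_s cos θ), so P = 490×0.1424/1.014 = 68.8 N.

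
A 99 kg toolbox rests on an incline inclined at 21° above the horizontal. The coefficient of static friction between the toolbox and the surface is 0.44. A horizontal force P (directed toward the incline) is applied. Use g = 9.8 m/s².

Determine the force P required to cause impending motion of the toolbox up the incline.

At impending motion up the slope, friction acts down-slope at its limit: f = μ_s N.
Perpendicular to the incline: N = m g cos θ + P sin θ.
Along the incline: P cos θ = m g sin θ + μ_s N = m g sin θ + μ_s (m g cos θ + P sin θ).
Solving, P (cos θ − μ_s sin θ) = m g (sin θ + μ_s cos θ), so P = 99×9.8×(sin 21° + 0.44 cos 21°)/(cos 21° − 0.44 sin 21°) = 970×0.7691/0.7759 = 962 N.

P ≈ 962 N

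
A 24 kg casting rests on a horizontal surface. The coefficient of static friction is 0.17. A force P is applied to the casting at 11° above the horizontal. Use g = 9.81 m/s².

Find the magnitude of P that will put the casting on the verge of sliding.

P ≈ 39.5 N

N = m g − P sin α (the pull lifts the casting).
At impending slip, P cos α = μ_s N = μ_s (m g − P sin α).
Solving: P (cos α + μ_s sin α) = μ_s m g → P = 0.17×235/(cos 11° + 0.17 sin 11°) = 40/1.014 = 39.5 N.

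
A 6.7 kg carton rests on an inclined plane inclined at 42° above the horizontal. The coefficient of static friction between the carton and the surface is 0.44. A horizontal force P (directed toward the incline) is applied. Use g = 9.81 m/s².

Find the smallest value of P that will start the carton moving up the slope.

At impending motion up the slope, friction acts down-slope at its limit: f = μ_s N.
Perpendicular to the incline: N = m g cos θ + P sin θ.
Along the incline: P cos θ = m g sin θ + μ_s N = m g sin θ + μ_s (m g cos θ + P sin θ).
Solving, P (cos θ − μ_s sin θ) = m g (sin θ + μ_s cos θ), so P = 6.7×9.81×(sin 42° + 0.44 cos 42°)/(cos 42° − 0.44 sin 42°) = 65.7×0.9961/0.4487 = 146 N.

P ≈ 146 N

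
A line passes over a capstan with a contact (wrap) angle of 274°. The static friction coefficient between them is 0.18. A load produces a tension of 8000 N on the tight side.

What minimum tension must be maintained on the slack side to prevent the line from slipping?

T_min ≈ 3380 N

Capstan equation at impending slip: T_tight/T_slack = e^{μβ}.
β = 274° = 4.782 rad; e^{μβ} = e^{0.18×4.782} = 2.365.
T_slack = T_tight / e^{μβ} = 8000 / 2.365 = 3380 N.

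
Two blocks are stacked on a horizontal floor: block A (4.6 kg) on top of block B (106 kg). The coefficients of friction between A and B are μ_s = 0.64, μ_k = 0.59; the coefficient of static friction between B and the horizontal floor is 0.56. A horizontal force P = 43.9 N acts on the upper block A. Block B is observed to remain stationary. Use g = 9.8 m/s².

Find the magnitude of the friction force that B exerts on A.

f ≈ 26.6 N

Between the blocks, N₁ = m_A g = 45.08 N.
Maximum static friction on A from B: μ_s N₁ = 0.64×45.08 = 28.85 N.
Since P = 43.9 N > 28.85 N, A slides on B; the A–B friction is kinetic: f₁ = μ_k N₁ = 0.59×45.08 = 26.6 N.
B experiences an equal 26.6 N forward from A (third law). B is in equilibrium, so the floor supplies f₂ = 26.6 N of static friction (limit μ_s(m_A+m_B)g = 607 N, not exceeded).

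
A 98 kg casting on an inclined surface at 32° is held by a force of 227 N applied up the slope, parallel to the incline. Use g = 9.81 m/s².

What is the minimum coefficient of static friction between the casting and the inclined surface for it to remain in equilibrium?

μ_s,min ≈ 0.346

N = m g cos θ = 815.3 N.
Friction must make up the shortfall along the incline: f = m g sin θ − P = 509.5 − 227 = 282.5 N.
At the threshold f = μ_s N, so μ_s,min = 282.5/815.3 = 0.346.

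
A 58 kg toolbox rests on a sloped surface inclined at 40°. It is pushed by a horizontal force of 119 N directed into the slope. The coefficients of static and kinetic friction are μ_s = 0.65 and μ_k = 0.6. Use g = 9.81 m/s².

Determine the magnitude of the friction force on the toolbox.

f ≈ 275 N (up the incline)

Resolve perpendicular to the incline: N = m g cos θ + P sin θ = 58×9.81×cos 40° + 119×sin 40° = 512.4 N.
Along the incline, the net driving force (taking up-slope positive) is P cos θ − m g sin θ = 91.16 − 365.7 = -274.6 N, so equilibrium requires friction f = 274.6 N (up-slope).
The limit of static friction is μ_s N = 333 N.
Since 274.6 N is within the 333 N limit, the toolbox stays put and friction is exactly 275 N.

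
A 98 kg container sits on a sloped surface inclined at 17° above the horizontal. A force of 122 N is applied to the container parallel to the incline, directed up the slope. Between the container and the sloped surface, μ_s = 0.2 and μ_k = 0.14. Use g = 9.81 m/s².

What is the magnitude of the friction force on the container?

The normal reaction is N = m g cos θ = 919.4 N.
Parallel to the incline, ΣF = 0 gives f = m g sin θ − P = 281.1 − 122 = 159.1 N (up-slope positive).
Maximum static friction available: μ_s N = 0.2 × 919.4 = 183.9 N.
Since |159.1| ≤ 183.9 N, no slip — friction simply equals what equilibrium demands.

f ≈ 159 N (up the incline)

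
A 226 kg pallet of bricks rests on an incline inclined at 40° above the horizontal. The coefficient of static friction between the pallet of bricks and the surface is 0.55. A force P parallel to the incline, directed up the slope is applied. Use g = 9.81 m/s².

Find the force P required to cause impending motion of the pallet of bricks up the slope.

P ≈ 2360 N

At impending motion up the slope, friction acts down-slope at its limit: f = μ_s N.
P is parallel to the surface, so N = m g cos θ = 1700 N.
Along the incline: P = m g sin θ + μ_s N = 1430 + 0.55×1700 = 2360 N.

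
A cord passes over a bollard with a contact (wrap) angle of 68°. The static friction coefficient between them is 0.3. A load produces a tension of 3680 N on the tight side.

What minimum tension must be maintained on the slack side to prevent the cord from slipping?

Capstan equation at impending slip: T_tight/T_slack = e^{μβ}.
β = 68° = 1.187 rad; e^{μβ} = e^{0.3×1.187} = 1.428.
T_slack = T_tight / e^{μβ} = 3680 / 1.428 = 2580 N.

T_min ≈ 2580 N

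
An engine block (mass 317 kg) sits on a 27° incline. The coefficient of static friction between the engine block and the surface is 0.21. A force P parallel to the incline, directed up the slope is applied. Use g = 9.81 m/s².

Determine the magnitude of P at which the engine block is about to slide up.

At impending motion up the slope, friction acts down-slope at its limit: f = μ_s N.
P is parallel to the surface, so N = m g cos θ = 2770 N.
Along the incline: P = m g sin θ + μ_s N = 1410 + 0.21×2770 = 1990 N.

P ≈ 1990 N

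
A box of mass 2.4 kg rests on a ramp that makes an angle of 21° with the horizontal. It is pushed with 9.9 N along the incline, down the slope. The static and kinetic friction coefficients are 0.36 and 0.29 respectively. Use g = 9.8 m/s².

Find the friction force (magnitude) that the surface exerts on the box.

f ≈ 6.37 N (up the incline)

The normal reaction is N = m g cos θ = 21.96 N.
For equilibrium along the incline the friction force must supply f = m g sin θ + P = 8.429 + 9.9 = 18.33 N (positive meaning up-slope).
Maximum static friction available: μ_s N = 0.36 × 21.96 = 7.905 N.
Since |18.33| > 7.905 N, static friction cannot hold it; the box slides down the incline and kinetic friction applies: f = μ_k N = 0.29 × 21.96 = 6.37 N.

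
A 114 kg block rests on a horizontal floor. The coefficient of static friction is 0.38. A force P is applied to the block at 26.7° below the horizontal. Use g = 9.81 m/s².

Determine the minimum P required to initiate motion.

P ≈ 588 N

N = m g + P sin α (the push presses the block into the horizontal floor).
At impending slip, P cos α = μ_s N = μ_s (m g + P sin α).
Solving: P (cos α − μ_s sin α) = μ_s m g → P = 0.38×1120/(cos 26.7° − 0.38 sin 26.7°) = 425/0.7226 = 588 N.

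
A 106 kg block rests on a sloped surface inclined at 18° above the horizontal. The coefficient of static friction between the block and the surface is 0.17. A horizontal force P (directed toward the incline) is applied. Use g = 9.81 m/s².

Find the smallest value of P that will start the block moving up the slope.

At impending motion up the slope, friction acts down-slope at its limit: f = μ_s N.
Perpendicular to the incline: N = m g cos θ + P sin θ.
Along the incline: P cos θ = m g sin θ + μ_s N = m g sin θ + μ_s (m g cos θ + P sin θ).
Solving, P (cos θ − μ_s sin θ) = m g (sin θ + μ_s cos θ), so P = 106×9.81×(sin 18° + 0.17 cos 18°)/(cos 18° − 0.17 sin 18°) = 1040×0.4707/0.8985 = 545 N.

P ≈ 545 N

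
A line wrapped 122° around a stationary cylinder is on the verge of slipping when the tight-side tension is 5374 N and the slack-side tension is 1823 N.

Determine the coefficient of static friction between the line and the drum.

μ ≈ 0.508

T₂/T₁ = e^{μβ} → μ = ln(T₂/T₁)/β.
β = 122° = 2.129 rad.
μ = ln(5374/1823)/2.129 = ln(2.948)/2.129 = 0.508.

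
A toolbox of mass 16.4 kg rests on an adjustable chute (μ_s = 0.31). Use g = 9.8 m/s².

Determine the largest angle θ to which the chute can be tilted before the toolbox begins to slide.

θ_max ≈ 17.2°

At the slip threshold, m g sin θ = μ_s · m g cos θ, so tan θ = μ_s.
θ_max = arctan(0.31) = 17.2°.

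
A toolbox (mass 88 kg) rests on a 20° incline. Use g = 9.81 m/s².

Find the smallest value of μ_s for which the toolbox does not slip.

μ_s,min ≈ 0.364

At the slip threshold m g sin θ = μ_s m g cos θ, so μ_s,min = tan θ.
μ_s,min = tan 20° = 0.364.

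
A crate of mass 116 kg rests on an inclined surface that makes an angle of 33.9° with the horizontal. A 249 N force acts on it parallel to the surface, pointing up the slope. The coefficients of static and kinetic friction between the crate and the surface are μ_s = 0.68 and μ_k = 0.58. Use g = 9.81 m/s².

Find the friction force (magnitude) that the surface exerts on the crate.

The normal reaction is N = m g cos θ = 944.5 N.
The friction needed for equilibrium is m g sin θ − P = 634.7 − 249 = 385.7 N, measured positive up-slope.
The static-friction ceiling is μ_s N = 0.68 × 944.5 = 642.3 N.
Since |385.7| ≤ 642.3 N, the crate remains in static equilibrium and friction takes exactly the required value.

f ≈ 386 N (up the incline)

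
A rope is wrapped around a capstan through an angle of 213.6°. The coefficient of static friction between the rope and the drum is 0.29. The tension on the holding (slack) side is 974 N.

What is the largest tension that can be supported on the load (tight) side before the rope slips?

T_max ≈ 2870 N

At impending slip the capstan equation gives T₂/T₁ = e^{μβ} with β in radians.
β = 213.6° × π/180 = 3.728 rad.
e^{μβ} = e^{0.29×3.728} = 2.948.
T₂ = T₁ · e^{μβ} = 974 × 2.948 = 2870 N.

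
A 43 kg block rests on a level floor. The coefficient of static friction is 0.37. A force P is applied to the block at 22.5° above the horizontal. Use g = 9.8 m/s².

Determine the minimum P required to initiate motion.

N = m g − P sin α (the pull lifts the block).
At impending slip, P cos α = μ_s N = μ_s (m g − P sin α).
Solving: P (cos α + μ_s sin α) = μ_s m g → P = 0.37×421/(cos 22.5° + 0.37 sin 22.5°) = 156/1.065 = 146 N.

P ≈ 146 N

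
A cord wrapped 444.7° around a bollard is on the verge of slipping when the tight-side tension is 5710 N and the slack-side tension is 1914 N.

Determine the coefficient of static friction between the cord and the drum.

μ ≈ 0.141

T₂/T₁ = e^{μβ} → μ = ln(T₂/T₁)/β.
β = 444.7° = 7.761 rad.
μ = ln(5710/1914)/7.761 = ln(2.983)/7.761 = 0.141.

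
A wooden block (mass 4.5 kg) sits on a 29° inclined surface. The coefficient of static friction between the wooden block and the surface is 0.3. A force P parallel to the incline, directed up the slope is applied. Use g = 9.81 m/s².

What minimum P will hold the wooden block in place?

The wooden block tends to slide down (tan θ > μ_s), so at the point of impending slip friction acts up-slope at its limit: f = μ_s N.
P is parallel to the surface, so N = m g cos θ = 38.6 N.
Along the incline: P + μ_s N = m g sin θ, so P = 21.4 − 0.3×38.6 = 9.82 N.

P_min ≈ 9.82 N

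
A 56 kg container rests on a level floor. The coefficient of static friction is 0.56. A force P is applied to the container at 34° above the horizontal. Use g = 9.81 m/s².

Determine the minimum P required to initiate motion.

N = m g − P sin α (the pull lifts the container).
At impending slip, P cos α = μ_s N = μ_s (m g − P sin α).
Solving: P (cos α + μ_s sin α) = μ_s m g → P = 0.56×549/(cos 34° + 0.56 sin 34°) = 308/1.142 = 269 N.

P ≈ 269 N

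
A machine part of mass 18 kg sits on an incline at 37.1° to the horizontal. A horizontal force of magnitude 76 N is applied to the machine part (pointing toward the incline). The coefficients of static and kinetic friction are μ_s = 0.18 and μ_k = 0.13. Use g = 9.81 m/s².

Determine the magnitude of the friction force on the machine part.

The horizontal push has a component P sin θ into the surface, so N = m g cos θ + P sin θ = 140.8 + 45.84 = 186.7 N.
Parallel to the incline: P cos θ − m g sin θ = 60.62 − 106.5 = -45.9 N; the friction needed to balance this is 45.9 N acting up the slope.
The limit of static friction is μ_s N = 33.6 N.
The required 45.9 N exceeds the static limit, so the machine part slides down-slope and f = μ_k N = 0.13×186.7 = 24.3 N.

f ≈ 24.3 N (up the incline)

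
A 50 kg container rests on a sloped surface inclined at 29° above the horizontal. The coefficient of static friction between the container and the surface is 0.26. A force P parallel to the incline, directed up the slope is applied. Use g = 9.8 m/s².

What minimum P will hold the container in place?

P_min ≈ 126 N

The container tends to slide down (tan θ > μ_s), so at the point of impending slip friction acts up-slope at its limit: f = μ_s N.
P is parallel to the surface, so N = m g cos θ = 429 N.
Along the incline: P + μ_s N = m g sin θ, so P = 238 − 0.26×429 = 126 N.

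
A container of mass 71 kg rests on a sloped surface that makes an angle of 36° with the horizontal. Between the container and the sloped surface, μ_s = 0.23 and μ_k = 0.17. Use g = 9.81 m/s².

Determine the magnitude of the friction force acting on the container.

f ≈ 95.8 N (up the incline)

Perpendicular to the surface, N = m g cos θ = 71·9.81·cos 36° = 563.5 N.
For equilibrium along the incline, friction must balance the weight component: f = m g sin θ = 409.4 N up the slope.
Maximum static friction available: μ_s N = 0.23 × 563.5 = 129.6 N.
Since |409.4| > 129.6 N, static friction cannot hold it; the container slides down the incline and kinetic friction applies: f = μ_k N = 0.17 × 563.5 = 95.8 N.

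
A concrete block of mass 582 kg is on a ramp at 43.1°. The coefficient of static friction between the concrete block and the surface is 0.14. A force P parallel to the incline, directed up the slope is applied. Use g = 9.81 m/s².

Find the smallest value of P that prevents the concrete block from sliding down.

P_min ≈ 3320 N

The concrete block tends to slide down (tan θ > μ_s), so at the point of impending slip friction acts up-slope at its limit: f = μ_s N.
P is parallel to the surface, so N = m g cos θ = 4170 N.
Along the incline: P + μ_s N = m g sin θ, so P = 3900 − 0.14×4170 = 3320 N.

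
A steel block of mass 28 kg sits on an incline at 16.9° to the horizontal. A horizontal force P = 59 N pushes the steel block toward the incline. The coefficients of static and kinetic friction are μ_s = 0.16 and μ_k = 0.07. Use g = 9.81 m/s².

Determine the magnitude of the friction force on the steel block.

The horizontal push has a component P sin θ into the surface, so N = m g cos θ + P sin θ = 262.8 + 17.15 = 280 N.
Parallel to the incline: P cos θ − m g sin θ = 56.45 − 79.85 = -23.4 N; the friction needed to balance this is 23.4 N acting up the slope.
Maximum static friction: μ_s N = 0.16 × 280 = 44.8 N.
Since 23.4 N is within the 44.8 N limit, the steel block stays put and friction is exactly 23.4 N.

f ≈ 23.4 N (up the incline)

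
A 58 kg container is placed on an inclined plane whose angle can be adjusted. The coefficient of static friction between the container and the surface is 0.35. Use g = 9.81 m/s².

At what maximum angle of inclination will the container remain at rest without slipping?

At the slip threshold, m g sin θ = μ_s · m g cos θ, so tan θ = μ_s.
θ_max = arctan(0.35) = 19.3°.

θ_max ≈ 19.3°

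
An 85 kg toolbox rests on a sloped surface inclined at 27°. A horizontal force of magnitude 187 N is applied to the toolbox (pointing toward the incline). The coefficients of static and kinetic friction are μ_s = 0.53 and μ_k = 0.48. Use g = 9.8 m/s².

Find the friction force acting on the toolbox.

Normal direction: N = m g cos θ + P sin θ = 827.1 N.
Parallel to the incline: P cos θ − m g sin θ = 166.6 − 378.2 = -211.6 N; the friction needed to balance this is 211.6 N acting up the slope.
Maximum static friction: μ_s N = 0.53 × 827.1 = 438.4 N.
|f_req| = 211.6 ≤ 438.4 N → the toolbox is in equilibrium; friction equals the required value.

f ≈ 212 N (up the incline)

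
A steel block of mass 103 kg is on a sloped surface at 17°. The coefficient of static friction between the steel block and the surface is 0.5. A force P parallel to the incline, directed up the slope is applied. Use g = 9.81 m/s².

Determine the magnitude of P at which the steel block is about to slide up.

P ≈ 779 N

At impending motion up the slope, friction acts down-slope at its limit: f = μ_s N.
P is parallel to the surface, so N = m g cos θ = 966 N.
Along the incline: P = m g sin θ + μ_s N = 295 + 0.5×966 = 779 N.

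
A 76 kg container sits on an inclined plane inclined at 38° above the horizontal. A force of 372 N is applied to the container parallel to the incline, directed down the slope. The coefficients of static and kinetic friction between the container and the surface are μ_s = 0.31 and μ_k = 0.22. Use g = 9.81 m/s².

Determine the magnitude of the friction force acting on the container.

The normal reaction is N = m g cos θ = 587.5 N.
For equilibrium along the incline the friction force must supply f = m g sin θ + P = 459 + 372 = 831 N (positive meaning up-slope).
The static-friction ceiling is μ_s N = 0.31 × 587.5 = 182.1 N.
Since |831| > 182.1 N, static friction cannot hold it; the container slides down the incline and kinetic friction applies: f = μ_k N = 0.22 × 587.5 = 129 N.

f ≈ 129 N (up the incline)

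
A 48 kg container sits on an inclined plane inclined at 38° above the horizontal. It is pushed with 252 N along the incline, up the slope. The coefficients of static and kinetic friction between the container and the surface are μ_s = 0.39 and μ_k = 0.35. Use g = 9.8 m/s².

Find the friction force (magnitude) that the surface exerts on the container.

Normal force: N = m g cos θ = 48 × 9.8 × cos 38° = 370.7 N.
Parallel to the incline, ΣF = 0 gives f = m g sin θ − P = 289.6 − 252 = 37.61 N (up-slope positive).
The static-friction ceiling is μ_s N = 0.39 × 370.7 = 144.6 N.
Since |37.61| ≤ 144.6 N, static friction is sufficient; f equals the required value, not μ_s N.

f ≈ 37.6 N (up the incline)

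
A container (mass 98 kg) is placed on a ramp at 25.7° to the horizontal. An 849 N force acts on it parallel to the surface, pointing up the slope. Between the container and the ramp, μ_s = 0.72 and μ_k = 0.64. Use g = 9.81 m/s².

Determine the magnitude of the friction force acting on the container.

Normal force: N = m g cos θ = 98 × 9.81 × cos 25.7° = 866.3 N.
Parallel to the incline, ΣF = 0 gives f = m g sin θ − P = 416.9 − 849 = -432.1 N (up-slope positive).
Static friction can supply at most μ_s N = 623.7 N.
Since |-432.1| ≤ 623.7 N, the container remains in static equilibrium and friction takes exactly the required value.

f ≈ 432 N (down the incline)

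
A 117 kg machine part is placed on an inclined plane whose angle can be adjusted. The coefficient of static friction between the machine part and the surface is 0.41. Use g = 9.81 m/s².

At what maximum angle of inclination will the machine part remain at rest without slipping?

θ_max ≈ 22.3°

At the slip threshold, m g sin θ = μ_s · m g cos θ, so tan θ = μ_s.
θ_max = arctan(0.41) = 22.3°.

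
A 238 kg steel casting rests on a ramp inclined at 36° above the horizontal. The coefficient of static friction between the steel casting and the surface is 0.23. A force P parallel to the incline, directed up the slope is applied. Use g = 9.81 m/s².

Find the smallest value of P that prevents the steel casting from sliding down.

P_min ≈ 938 N

The steel casting tends to slide down (tan θ > μ_s), so at the point of impending slip friction acts up-slope at its limit: f = μ_s N.
P is parallel to the surface, so N = m g cos θ = 1890 N.
Along the incline: P + μ_s N = m g sin θ, so P = 1370 − 0.23×1890 = 938 N.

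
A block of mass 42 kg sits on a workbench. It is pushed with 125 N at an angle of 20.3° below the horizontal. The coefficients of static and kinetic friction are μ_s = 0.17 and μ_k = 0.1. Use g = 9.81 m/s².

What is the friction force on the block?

f ≈ 45.5 N

N = m g + P sin α = 412 + 125×sin 20.3° = 455.4 N.
Horizontally, friction must balance P cos α = 117.2 N.
The static-friction limit is μ_s N = 77.42 N.
117.2 > 77.42 N → the block slides; f = μ_k N = 0.1×455.4 = 45.5 N.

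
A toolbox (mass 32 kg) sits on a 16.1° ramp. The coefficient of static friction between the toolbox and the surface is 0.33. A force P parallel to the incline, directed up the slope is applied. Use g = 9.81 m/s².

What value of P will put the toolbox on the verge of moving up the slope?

P ≈ 187 N

At impending motion up the slope, friction acts down-slope at its limit: f = μ_s N.
P is parallel to the surface, so N = m g cos θ = 302 N.
Along the incline: P = m g sin θ + μ_s N = 87.1 + 0.33×302 = 187 N.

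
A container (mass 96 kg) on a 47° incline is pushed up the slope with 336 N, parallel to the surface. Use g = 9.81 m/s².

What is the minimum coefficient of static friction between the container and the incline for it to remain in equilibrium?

μ_s,min ≈ 0.549

N = m g cos θ = 642.3 N.
Friction must make up the shortfall along the incline: f = m g sin θ − P = 688.8 − 336 = 352.8 N.
At the threshold f = μ_s N, so μ_s,min = 352.8/642.3 = 0.549.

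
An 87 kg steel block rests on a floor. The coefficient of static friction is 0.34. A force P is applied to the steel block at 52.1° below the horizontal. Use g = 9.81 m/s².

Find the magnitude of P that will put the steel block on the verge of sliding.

N = m g + P sin α (the push presses the steel block into the floor).
At impending slip, P cos α = μ_s N = μ_s (m g + P sin α).
Solving: P (cos α − μ_s sin α) = μ_s m g → P = 0.34×853/(cos 52.1° − 0.34 sin 52.1°) = 290/0.346 = 839 N.

P ≈ 839 N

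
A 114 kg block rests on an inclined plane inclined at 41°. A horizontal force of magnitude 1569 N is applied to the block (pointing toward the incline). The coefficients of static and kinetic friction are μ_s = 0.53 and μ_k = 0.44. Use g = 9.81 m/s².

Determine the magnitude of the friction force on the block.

Resolve perpendicular to the incline: N = m g cos θ + P sin θ = 114×9.81×cos 41° + 1569×sin 41° = 1873 N.
Along the incline, the net driving force (taking up-slope positive) is P cos θ − m g sin θ = 1184 − 733.7 = 450.4 N, so equilibrium requires friction f = -450.4 N (down-slope).
Maximum static friction: μ_s N = 0.53 × 1873 = 992.9 N.
|f_req| = 450.4 ≤ 992.9 N → the block is in equilibrium; friction equals the required value.

f ≈ 450 N (down the incline)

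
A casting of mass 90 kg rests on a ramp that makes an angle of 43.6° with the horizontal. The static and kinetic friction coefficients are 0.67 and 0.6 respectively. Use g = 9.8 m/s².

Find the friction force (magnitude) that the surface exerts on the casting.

f ≈ 383 N (up the incline)

Normal force: N = m g cos θ = 90 × 9.8 × cos 43.6° = 638.7 N.
Along the slope the weight component is m g sin θ = 608.2 N; friction must supply exactly this, acting up-slope.
Maximum static friction available: μ_s N = 0.67 × 638.7 = 427.9 N.
|608.2| exceeds 427.9 N, so the casting slips down-slope; friction is kinetic, f = μ_k N = 0.6×638.7 = 383 N.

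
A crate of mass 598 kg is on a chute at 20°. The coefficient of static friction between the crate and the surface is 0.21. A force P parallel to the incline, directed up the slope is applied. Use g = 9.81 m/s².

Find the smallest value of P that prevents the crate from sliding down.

P_min ≈ 849 N

The crate tends to slide down (tan θ > μ_s), so at the point of impending slip friction acts up-slope at its limit: f = μ_s N.
P is parallel to the surface, so N = m g cos θ = 5510 N.
Along the incline: P + μ_s N = m g sin θ, so P = 2010 − 0.21×5510 = 849 N.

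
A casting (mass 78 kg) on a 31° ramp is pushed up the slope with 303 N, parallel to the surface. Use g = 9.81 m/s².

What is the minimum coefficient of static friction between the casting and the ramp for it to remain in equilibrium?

μ_s,min ≈ 0.139

N = m g cos θ = 655.9 N.
Friction must make up the shortfall along the incline: f = m g sin θ − P = 394.1 − 303 = 91.1 N.
At the threshold f = μ_s N, so μ_s,min = 91.1/655.9 = 0.139.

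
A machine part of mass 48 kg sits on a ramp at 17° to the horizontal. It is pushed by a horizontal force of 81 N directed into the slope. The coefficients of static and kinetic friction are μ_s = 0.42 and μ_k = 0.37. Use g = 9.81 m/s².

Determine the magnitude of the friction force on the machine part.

f ≈ 60.2 N (up the incline)

Resolve perpendicular to the incline: N = m g cos θ + P sin θ = 48×9.81×cos 17° + 81×sin 17° = 474 N.
Along the incline, the net driving force (taking up-slope positive) is P cos θ − m g sin θ = 77.46 − 137.7 = -60.21 N, so equilibrium requires friction f = 60.21 N (up-slope).
The limit of static friction is μ_s N = 199.1 N.
|f_req| = 60.21 ≤ 199.1 N → the machine part is in equilibrium; friction equals the required value.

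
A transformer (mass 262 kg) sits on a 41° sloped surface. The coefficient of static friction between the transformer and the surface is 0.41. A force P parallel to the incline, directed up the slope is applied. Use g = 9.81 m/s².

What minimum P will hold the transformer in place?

The transformer tends to slide down (tan θ > μ_s), so at the point of impending slip friction acts up-slope at its limit: f = μ_s N.
P is parallel to the surface, so N = m g cos θ = 1940 N.
Along the incline: P + μ_s N = m g sin θ, so P = 1690 − 0.41×1940 = 891 N.

P_min ≈ 891 N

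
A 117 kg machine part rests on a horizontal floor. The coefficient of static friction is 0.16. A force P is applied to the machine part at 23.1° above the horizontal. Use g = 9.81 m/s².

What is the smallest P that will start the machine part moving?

P ≈ 187 N

N = m g − P sin α (the pull lifts the machine part).
At impending slip, P cos α = μ_s N = μ_s (m g − P sin α).
Solving: P (cos α + μ_s sin α) = μ_s m g → P = 0.16×1150/(cos 23.1° + 0.16 sin 23.1°) = 184/0.9826 = 187 N.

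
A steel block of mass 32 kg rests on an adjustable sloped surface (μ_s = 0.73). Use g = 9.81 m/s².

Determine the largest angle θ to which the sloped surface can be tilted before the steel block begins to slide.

θ_max ≈ 36.1°

At the slip threshold, m g sin θ = μ_s · m g cos θ, so tan θ = μ_s.
θ_max = arctan(0.73) = 36.1°.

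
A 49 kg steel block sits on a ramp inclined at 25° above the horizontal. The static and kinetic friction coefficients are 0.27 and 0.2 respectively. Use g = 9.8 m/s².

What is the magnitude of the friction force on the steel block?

f ≈ 87 N (up the incline)

The normal reaction is N = m g cos θ = 435.2 N.
Along the slope the weight component is m g sin θ = 202.9 N; friction must supply exactly this, acting up-slope.
Maximum static friction available: μ_s N = 0.27 × 435.2 = 117.5 N.
Since |202.9| > 117.5 N, static friction cannot hold it; the steel block slides down the incline and kinetic friction applies: f = μ_k N = 0.2 × 435.2 = 87 N.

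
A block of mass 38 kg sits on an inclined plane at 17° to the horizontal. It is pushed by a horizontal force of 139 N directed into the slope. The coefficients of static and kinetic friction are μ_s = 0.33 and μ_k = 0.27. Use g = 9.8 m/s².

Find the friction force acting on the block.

Resolve perpendicular to the incline: N = m g cos θ + P sin θ = 38×9.8×cos 17° + 139×sin 17° = 396.8 N.
Along the incline, the net driving force (taking up-slope positive) is P cos θ − m g sin θ = 132.9 − 108.9 = 24.05 N, so equilibrium requires friction f = -24.05 N (down-slope).
Maximum static friction: μ_s N = 0.33 × 396.8 = 130.9 N.
|f_req| = 24.05 ≤ 130.9 N → the block is in equilibrium; friction equals the required value.

f ≈ 24 N (down the incline)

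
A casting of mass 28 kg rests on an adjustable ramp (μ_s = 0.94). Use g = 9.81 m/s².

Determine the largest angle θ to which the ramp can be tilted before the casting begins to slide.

At the slip threshold, m g sin θ = μ_s · m g cos θ, so tan θ = μ_s.
θ_max = arctan(0.94) = 43.2°.

θ_max ≈ 43.2°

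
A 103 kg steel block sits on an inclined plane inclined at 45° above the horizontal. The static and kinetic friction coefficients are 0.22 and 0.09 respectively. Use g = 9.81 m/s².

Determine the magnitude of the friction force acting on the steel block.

f ≈ 64.3 N (up the incline)

Normal force: N = m g cos θ = 103 × 9.81 × cos 45° = 714.5 N.
Along the slope the weight component is m g sin θ = 714.5 N; friction must supply exactly this, acting up-slope.
Static friction can supply at most μ_s N = 157.2 N.
Since |714.5| > 157.2 N, static friction cannot hold it; the steel block slides down the incline and kinetic friction applies: f = μ_k N = 0.09 × 714.5 = 64.3 N.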